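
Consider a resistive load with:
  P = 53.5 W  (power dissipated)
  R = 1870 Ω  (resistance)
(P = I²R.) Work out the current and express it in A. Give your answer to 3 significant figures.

0.169 A

Rearranging: I = √(P/R).
P = 53.5 W; R = 1870 Ω.
I = 0.1691 A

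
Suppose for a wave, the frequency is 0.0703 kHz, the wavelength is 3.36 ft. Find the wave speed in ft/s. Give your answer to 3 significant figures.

Directly: v = fλ.
f = 0.0703 kHz = 70.30 Hz; λ = 3.36 ft = 1.024 m.
v = 72.00 m/s
72.00 m/s × (1 ft/s / 0.3048 m/s) = 236.2 ft/s

236 ft/s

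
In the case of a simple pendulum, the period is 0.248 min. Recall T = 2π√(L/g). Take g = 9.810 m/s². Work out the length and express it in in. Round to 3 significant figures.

2170 in

Solving T = 2π√(L/g) for L: L = g·(T/2π)².
T = 0.248 min = 14.88 s; g = 9.810 m/s².
L = 55.02 m
55.02 m × (1 in / 0.02540 m) = 2166 in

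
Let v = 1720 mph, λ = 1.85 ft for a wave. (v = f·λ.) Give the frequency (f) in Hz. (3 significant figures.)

1360 Hz

Solving v = f·λ for f: f = v/λ.
v = 1720 mph = 768.9 m/s; λ = 1.85 ft = 0.5639 m.
f = 1364 Hz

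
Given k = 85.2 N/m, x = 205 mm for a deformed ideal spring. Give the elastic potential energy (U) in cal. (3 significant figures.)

0.428 cal

U is given directly by: U = ½kx².
k = 85.2 N/m; x = 205 mm = 0.2050 m.
U = 1.790 J
1.790 J × (1 cal / 4.184 J) = 0.4279 cal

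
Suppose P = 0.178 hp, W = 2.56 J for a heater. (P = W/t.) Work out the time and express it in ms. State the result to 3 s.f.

19.3 ms

Solving P = W/t for t: t = W/P.
P = 0.178 hp = 132.7 W; W = 2.56 J.
t = 0.01929 s
0.01929 s × (1 ms / 0.001000 s) = 19.29 ms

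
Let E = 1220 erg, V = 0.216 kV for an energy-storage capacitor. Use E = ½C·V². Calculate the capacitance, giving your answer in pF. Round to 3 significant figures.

5230 pF

Rearranging: C = 2E/V².
E = 1220 erg = 1.220×10^-4 J; V = 0.216 kV = 216.0 V.
C = 5.230×10^-9 F
5.230×10^-9 F × (1 pF / 1.000×10^-12 F) = 5230 pF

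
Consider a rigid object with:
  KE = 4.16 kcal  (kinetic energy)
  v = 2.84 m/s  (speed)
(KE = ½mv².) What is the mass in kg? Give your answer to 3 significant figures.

4320 kg

Rearranging KE = ½mv² for m: m = 2·KE/v².
KE = 4.16 kcal = 17405 J; v = 2.84 m/s.
m = 4316 kg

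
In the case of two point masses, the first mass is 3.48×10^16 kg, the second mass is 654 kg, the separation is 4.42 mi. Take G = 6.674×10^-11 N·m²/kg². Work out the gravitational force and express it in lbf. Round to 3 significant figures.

Directly: F = Gm₁m₂/r².
m₁ = 3.48×10^16 kg; m₂ = 654 kg; r = 4.42 mi = 7113 m; G = 6.674×10^-11 N·m²/kg².
F = 30.02 N  (the unit combination reduces to kg·m/s² = N)
30.02 N × (1 lbf / 4.448 N) = 6.749 lbf

6.75 lbf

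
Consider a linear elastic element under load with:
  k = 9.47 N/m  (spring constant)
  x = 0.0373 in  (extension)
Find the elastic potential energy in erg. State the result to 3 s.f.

U is given directly by: U = ½kx².
k = 9.47 N/m; x = 0.0373 in = 9.474×10^-4 m.
U = 4.250×10^-6 J
4.250×10^-6 J × (1 erg / 1.000×10^-7 J) = 42.50 erg

42.5 erg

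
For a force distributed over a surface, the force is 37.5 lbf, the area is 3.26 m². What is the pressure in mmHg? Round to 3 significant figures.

Directly: P = F/A.
F = 37.5 lbf = 166.8 N; A = 3.26 m².
P = 51.17 Pa
51.17 Pa × (1 mmHg / 133.3 Pa) = 0.3838 mmHg

0.384 mmHg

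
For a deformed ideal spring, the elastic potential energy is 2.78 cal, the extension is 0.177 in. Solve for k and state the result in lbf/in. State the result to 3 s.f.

Rearranging: k = 2U/x².
U = 2.78 cal = 11.63 J; x = 0.177 in = 0.004496 m.
k = 1.151×10^6 N/m
1.151×10^6 N/m × (1 lbf/in / 175.1 N/m) = 6572 lbf/in

6570 lbf/in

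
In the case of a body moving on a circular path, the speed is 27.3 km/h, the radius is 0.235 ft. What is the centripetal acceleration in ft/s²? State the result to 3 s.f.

2630 ft/s²

a is given directly by: a = v²/r.
v = 27.3 km/h = 7.583 m/s; r = 0.235 ft = 0.07163 m.
a = 802.9 m/s²
802.9 m/s² × (1 ft/s² / 0.3048 m/s²) = 2634 ft/s²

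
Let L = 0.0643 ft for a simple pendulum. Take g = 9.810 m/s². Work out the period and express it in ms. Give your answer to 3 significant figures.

Directly: T = 2π√(L/g).
L = 0.0643 ft = 0.01960 m; g = 9.810 m/s².
T = 0.2808 s
0.2808 s × (1 ms / 0.001000 s) = 280.8 ms

281 ms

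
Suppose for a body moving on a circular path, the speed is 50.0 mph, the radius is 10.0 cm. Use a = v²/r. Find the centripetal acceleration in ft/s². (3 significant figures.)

a is given directly by: a = v²/r.
v = 50.0 mph = 22.35 m/s; r = 10.0 cm = 0.1000 m.
a = 4996 m/s²
4996 m/s² × (1 ft/s² / 0.3048 m/s²) = 16391 ft/s²

16400 ft/s²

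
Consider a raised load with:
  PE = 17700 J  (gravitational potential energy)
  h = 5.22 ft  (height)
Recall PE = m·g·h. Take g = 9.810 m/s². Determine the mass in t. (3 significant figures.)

Rearranging PE = m·g·h for m: m = PE/(g·h).
PE = 17700 J; h = 5.22 ft = 1.591 m; g = 9.810 m/s².
m = 1134 kg
1134 kg × (1 t / 1000 kg) = 1.134 t

1.13 t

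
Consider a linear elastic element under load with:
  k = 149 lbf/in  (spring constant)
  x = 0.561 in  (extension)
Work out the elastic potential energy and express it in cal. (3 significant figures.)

U is given directly by: U = ½kx².
k = 149 lbf/in = 26094 N/m; x = 0.561 in = 0.01425 m.
U = 2.649 J
2.649 J × (1 cal / 4.184 J) = 0.6332 cal

0.633 cal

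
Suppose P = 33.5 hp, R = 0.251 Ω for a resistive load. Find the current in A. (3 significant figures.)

315 A

Rearranging P = I²R for I: I = √(P/R).
P = 33.5 hp = 24981 W; R = 0.251 Ω.
I = 315.5 A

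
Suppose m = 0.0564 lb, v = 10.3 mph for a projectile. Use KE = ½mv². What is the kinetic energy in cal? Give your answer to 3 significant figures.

Directly: KE = ½mv².
m = 0.0564 lb = 0.02558 kg; v = 10.3 mph = 4.605 m/s.
KE = 0.2712 J  (the unit combination reduces to kg·m²/s² = J)
0.2712 J × (1 cal / 4.184 J) = 0.06482 cal

0.0648 cal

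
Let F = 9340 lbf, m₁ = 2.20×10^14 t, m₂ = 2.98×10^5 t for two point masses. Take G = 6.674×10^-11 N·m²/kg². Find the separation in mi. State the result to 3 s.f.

From Newton's law of gravitation: r = √(G·m₁m₂/F).
F = 9340 lbf = 41546 N; m₁ = 2.20×10^14 t = 2.200×10^17 kg; m₂ = 2.98×10^5 t = 2.980×10^8 kg; G = 6.674×10^-11 N·m²/kg².
r = 3.245×10^5 m
3.245×10^5 m × (1 mi / 1609 m) = 201.6 mi

202 mi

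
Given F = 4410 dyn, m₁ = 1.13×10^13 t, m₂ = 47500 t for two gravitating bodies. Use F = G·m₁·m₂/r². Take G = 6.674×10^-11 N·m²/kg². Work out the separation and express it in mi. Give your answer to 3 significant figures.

17700 mi

Rearranging F = G·m₁·m₂/r² for r: r = √(G·m₁m₂/F).
F = 4410 dyn = 0.04410 N; m₁ = 1.13×10^13 t = 1.130×10^16 kg; m₂ = 47500 t = 4.750×10^7 kg; G = 6.674×10^-11 N·m²/kg².
r = 2.850×10^7 m
2.850×10^7 m × (1 mi / 1609 m) = 17710 mi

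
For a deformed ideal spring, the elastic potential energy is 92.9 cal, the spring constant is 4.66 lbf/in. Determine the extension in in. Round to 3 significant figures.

38.4 in

Rearranging: x = √(2U/k).
U = 92.9 cal = 388.7 J; k = 4.66 lbf/in = 816.1 N/m.
x = 0.9760 m
0.9760 m × (1 in / 0.02540 m) = 38.43 in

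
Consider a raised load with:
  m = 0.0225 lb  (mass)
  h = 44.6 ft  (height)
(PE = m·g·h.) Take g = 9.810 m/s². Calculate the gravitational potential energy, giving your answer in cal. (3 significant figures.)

0.325 cal

PE is given directly by: PE = mgh.
m = 0.0225 lb = 0.01021 kg; h = 44.6 ft = 13.59 m; g = 9.810 m/s².
PE = 1.361 J
1.361 J × (1 cal / 4.184 J) = 0.3253 cal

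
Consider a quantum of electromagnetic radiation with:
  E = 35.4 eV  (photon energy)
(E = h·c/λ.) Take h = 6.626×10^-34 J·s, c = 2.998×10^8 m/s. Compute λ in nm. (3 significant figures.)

35.0 nm

Rearranging: λ = hc/E.
E = 35.4 eV = 5.672×10^-18 J; h = 6.626×10^-34 J·s; c = 2.998×10^8 m/s.
λ = 3.502×10^-8 m
3.502×10^-8 m × (1 nm / 1.000×10^-9 m) = 35.02 nm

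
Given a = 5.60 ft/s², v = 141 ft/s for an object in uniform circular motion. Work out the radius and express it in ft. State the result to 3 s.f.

3550 ft

Rearranging a = v²/r for r: r = v²/a.
a = 5.60 ft/s² = 1.707 m/s²; v = 141 ft/s = 42.98 m/s.
r = 1082 m
1082 m × (1 ft / 0.3048 m) = 3550 ft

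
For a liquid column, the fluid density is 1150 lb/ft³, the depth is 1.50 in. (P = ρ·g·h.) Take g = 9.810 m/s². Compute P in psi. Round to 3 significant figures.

0.999 psi

P is given directly by: P = ρgh.
ρ = 1150 lb/ft³ = 18421 kg/m³; h = 1.50 in = 0.03810 m; g = 9.810 m/s².
P = 6885 Pa
6885 Pa × (1 psi / 6895 Pa) = 0.9986 psi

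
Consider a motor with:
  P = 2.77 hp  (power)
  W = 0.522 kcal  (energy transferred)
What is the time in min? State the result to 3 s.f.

0.0176 min

Rearranging: t = W/P.
P = 2.77 hp = 2066 W; W = 0.522 kcal = 2184 J.
t = 1.057 s
1.057 s × (1 min / 60.00 s) = 0.01762 min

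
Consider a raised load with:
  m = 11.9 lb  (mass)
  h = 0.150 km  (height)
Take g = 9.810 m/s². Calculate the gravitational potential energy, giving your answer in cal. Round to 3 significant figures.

1900 cal

PE is given directly by: PE = mgh.
m = 11.9 lb = 5.398 kg; h = 0.150 km = 150.0 m; g = 9.810 m/s².
PE = 7943 J
7943 J × (1 cal / 4.184 J) = 1898 cal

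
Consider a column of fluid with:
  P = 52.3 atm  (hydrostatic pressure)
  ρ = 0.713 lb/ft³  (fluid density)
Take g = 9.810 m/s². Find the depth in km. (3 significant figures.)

Rearranging: h = P/(ρ·g).
P = 52.3 atm = 5.299×10^6 Pa; ρ = 0.713 lb/ft³ = 11.42 kg/m³; g = 9.810 m/s².
h = 47298 m
47298 m × (1 km / 1000 m) = 47.30 km

47.3 km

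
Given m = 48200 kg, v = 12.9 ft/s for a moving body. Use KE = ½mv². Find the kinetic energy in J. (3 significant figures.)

3.73×10^5 J

Directly: KE = ½mv².
m = 48200 kg; v = 12.9 ft/s = 3.932 m/s.
KE = 3.726×10^5 J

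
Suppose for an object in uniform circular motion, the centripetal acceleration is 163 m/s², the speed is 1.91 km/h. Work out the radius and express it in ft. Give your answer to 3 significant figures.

Solving a = v²/r for r: r = v²/a.
a = 163 m/s²; v = 1.91 km/h = 0.5306 m/s.
r = 0.001727 m
0.001727 m × (1 ft / 0.3048 m) = 0.005666 ft

0.00567 ft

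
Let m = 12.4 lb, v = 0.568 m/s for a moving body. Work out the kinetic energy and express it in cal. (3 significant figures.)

0.217 cal

Directly: KE = ½mv².
m = 12.4 lb = 5.625 kg; v = 0.568 m/s.
KE = 0.9073 J
0.9073 J × (1 cal / 4.184 J) = 0.2169 cal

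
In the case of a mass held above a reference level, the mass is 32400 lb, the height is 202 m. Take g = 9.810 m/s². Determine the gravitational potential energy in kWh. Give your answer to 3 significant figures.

Directly: PE = mgh.
m = 32400 lb = 14696 kg; h = 202 m; g = 9.810 m/s².
PE = 2.912×10^7 J
2.912×10^7 J × (1 kWh / 3.600×10^6 J) = 8.090 kWh

8.09 kWh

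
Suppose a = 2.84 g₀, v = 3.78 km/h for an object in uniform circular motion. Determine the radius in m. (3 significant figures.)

Solving a = v²/r for r: r = v²/a.
a = 2.84 g₀ = 27.85 m/s²; v = 3.78 km/h = 1.050 m/s.
r = 0.03959 m

0.0396 m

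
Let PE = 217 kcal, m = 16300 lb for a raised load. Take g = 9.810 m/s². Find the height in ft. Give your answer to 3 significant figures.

Solving PE = m·g·h for h: h = PE/(m·g).
PE = 217 kcal = 9.079×10^5 J; m = 16300 lb = 7394 kg; g = 9.810 m/s².
h = 12.52 m
12.52 m × (1 ft / 0.3048 m) = 41.07 ft

41.1 ft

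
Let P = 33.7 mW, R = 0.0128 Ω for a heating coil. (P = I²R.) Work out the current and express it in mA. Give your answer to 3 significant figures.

Rearranging P = I²R for I: I = √(P/R).
P = 33.7 mW = 0.03370 W; R = 0.0128 Ω.
I = 1.623 A
1.623 A × (1 mA / 0.001000 A) = 1623 mA

1620 mA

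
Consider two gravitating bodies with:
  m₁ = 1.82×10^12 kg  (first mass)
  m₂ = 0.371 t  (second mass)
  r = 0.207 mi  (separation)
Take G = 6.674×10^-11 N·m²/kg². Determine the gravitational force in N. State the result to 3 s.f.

F is given directly by: F = Gm₁m₂/r².
m₁ = 1.82×10^12 kg; m₂ = 0.371 t = 371.0 kg; r = 0.207 mi = 333.1 m; G = 6.674×10^-11 N·m²/kg².
F = 0.4061 N  (the unit combination reduces to kg·m/s² = N)

0.406 N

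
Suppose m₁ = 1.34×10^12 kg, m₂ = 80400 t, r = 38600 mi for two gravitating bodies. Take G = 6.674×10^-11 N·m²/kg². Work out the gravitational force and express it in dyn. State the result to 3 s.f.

0.186 dyn

F is given directly by: F = Gm₁m₂/r².
m₁ = 1.34×10^12 kg; m₂ = 80400 t = 8.040×10^7 kg; r = 38600 mi = 6.212×10^7 m; G = 6.674×10^-11 N·m²/kg².
F = 1.863×10^-6 N
1.863×10^-6 N × (1 dyn / 1.000×10^-5 N) = 0.1863 dyn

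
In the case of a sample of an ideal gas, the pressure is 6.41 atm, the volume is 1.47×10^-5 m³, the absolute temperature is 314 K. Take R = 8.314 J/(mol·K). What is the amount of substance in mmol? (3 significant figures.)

3.66 mmol

Rearranging: n = PV/(RT).
P = 6.41 atm = 6.495×10^5 Pa; V = 1.47×10^-5 m³; T = 314 K; R = 8.314 J/(mol·K).
n = 0.003657 mol
0.003657 mol × (1 mmol / 0.001000 mol) = 3.657 mmol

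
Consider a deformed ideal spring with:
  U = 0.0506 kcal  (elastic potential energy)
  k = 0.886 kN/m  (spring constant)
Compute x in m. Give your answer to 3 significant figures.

0.691 m

Rearranging: x = √(2U/k).
U = 0.0506 kcal = 211.7 J; k = 0.886 kN/m = 886.0 N/m.
x = 0.6913 m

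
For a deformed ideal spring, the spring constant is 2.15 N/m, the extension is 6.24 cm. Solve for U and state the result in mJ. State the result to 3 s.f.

4.19 mJ

Directly: U = ½kx².
k = 2.15 N/m; x = 6.24 cm = 0.06240 m.
U = 0.004186 J
0.004186 J × (1 mJ / 0.001000 J) = 4.186 mJ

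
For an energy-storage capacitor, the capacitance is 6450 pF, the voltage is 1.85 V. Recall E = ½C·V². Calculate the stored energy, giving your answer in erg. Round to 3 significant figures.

Directly: E = ½CV².
C = 6450 pF = 6.450×10^-9 F; V = 1.85 V.
E = 1.104×10^-8 J
1.104×10^-8 J × (1 erg / 1.000×10^-7 J) = 0.1104 erg

0.110 erg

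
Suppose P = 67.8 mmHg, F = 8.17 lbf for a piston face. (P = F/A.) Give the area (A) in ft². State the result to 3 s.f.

Rearranging P = F/A for A: A = F/P.
P = 67.8 mmHg = 9039 Pa; F = 8.17 lbf = 36.34 N.
A = 0.004020 m²
0.004020 m² × (1 ft² / 0.09290 m²) = 0.04328 ft²

0.0433 ft²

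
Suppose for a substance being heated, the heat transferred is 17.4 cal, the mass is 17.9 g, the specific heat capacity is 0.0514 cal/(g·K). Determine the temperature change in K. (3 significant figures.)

18.9 K

Solving Q = m·c·ΔT for ΔT: ΔT = Q/(m·c).
Q = 17.4 cal = 72.80 J; m = 17.9 g = 0.01790 kg; c = 0.0514 cal/(g·K) = 215.1 J/(kg·K).
ΔT = 18.91 K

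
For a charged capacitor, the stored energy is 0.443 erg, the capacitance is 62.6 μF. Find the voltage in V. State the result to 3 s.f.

0.0376 V

Solving E = ½C·V² for V: V = √(2E/C).
E = 0.443 erg = 4.430×10^-8 J; C = 62.6 μF = 6.260×10^-5 F.
V = 0.03762 V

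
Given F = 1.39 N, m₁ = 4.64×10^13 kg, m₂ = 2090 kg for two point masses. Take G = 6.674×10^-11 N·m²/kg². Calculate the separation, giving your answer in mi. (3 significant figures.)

Rearranging: r = √(G·m₁m₂/F).
F = 1.39 N; m₁ = 4.64×10^13 kg; m₂ = 2090 kg; G = 6.674×10^-11 N·m²/kg².
r = 2158 m
2158 m × (1 mi / 1609 m) = 1.341 mi

1.34 mi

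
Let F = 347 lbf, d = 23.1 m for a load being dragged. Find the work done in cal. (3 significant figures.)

W is given directly by: W = F·d.
F = 347 lbf = 1544 N; d = 23.1 m.
W = 35656 J
35656 J × (1 cal / 4.184 J) = 8522 cal

8520 cal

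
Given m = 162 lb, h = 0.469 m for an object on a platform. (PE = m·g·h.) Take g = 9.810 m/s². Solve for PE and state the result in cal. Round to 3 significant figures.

PE is given directly by: PE = mgh.
m = 162 lb = 73.48 kg; h = 0.469 m; g = 9.810 m/s².
PE = 338.1 J
338.1 J × (1 cal / 4.184 J) = 80.80 cal

80.8 cal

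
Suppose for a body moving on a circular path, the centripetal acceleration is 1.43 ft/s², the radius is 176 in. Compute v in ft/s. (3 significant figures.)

Rearranging a = v²/r for v: v = √(a·r).
a = 1.43 ft/s² = 0.4359 m/s²; r = 176 in = 4.470 m.
v = 1.396 m/s
1.396 m/s × (1 ft/s / 0.3048 m/s) = 4.580 ft/s

4.58 ft/s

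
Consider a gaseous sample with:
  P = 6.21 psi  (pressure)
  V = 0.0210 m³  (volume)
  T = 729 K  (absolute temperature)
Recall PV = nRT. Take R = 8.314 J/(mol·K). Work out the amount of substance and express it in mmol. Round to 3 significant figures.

From the ideal-gas law: n = PV/(RT).
P = 6.21 psi = 42816 Pa; V = 0.0210 m³; T = 729 K; R = 8.314 J/(mol·K).
n = 0.1484 mol
0.1484 mol × (1 mmol / 0.001000 mol) = 148.4 mmol

148 mmol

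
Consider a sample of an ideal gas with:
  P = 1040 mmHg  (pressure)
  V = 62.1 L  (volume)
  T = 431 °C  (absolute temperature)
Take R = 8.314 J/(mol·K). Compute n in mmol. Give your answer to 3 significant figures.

From the ideal-gas law: n = PV/(RT).
P = 1040 mmHg = 1.387×10^5 Pa; V = 62.1 L = 0.06210 m³; T = 431 °C = 704.1 K; R = 8.314 J/(mol·K).
n = 1.471 mol
1.471 mol × (1 mmol / 0.001000 mol) = 1471 mmol

1470 mmol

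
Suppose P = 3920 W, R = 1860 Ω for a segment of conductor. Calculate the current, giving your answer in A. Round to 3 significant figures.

1.45 A

Rearranging P = I²R for I: I = √(P/R).
P = 3920 W; R = 1860 Ω.
I = 1.452 A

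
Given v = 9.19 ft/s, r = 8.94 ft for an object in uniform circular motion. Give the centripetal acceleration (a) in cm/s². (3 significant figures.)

288 cm/s²

Directly: a = v²/r.
v = 9.19 ft/s = 2.801 m/s; r = 8.94 ft = 2.725 m.
a = 2.879 m/s²
2.879 m/s² × (1 cm/s² / 0.01000 m/s²) = 287.9 cm/s²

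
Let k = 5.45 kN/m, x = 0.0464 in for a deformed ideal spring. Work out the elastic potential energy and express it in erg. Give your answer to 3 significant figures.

Directly: U = ½kx².
k = 5.45 kN/m = 5450 N/m; x = 0.0464 in = 0.001179 m.
U = 0.003785 J
0.003785 J × (1 erg / 1.000×10^-7 J) = 37850 erg

37900 erg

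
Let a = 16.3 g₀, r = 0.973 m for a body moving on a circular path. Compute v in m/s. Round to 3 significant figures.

Solving a = v²/r for v: v = √(a·r).
a = 16.3 g₀ = 159.8 m/s²; r = 0.973 m.
v = 12.47 m/s

12.5 m/s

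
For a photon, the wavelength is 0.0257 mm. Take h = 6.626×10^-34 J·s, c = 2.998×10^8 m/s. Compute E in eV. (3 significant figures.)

0.0482 eV

E is given directly by: E = hc/λ.
λ = 0.0257 mm = 2.570×10^-5 m; h = 6.626×10^-34 J·s; c = 2.998×10^8 m/s.
E = 7.729×10^-21 J
7.729×10^-21 J × (1 eV / 1.602×10^-19 J) = 0.04824 eV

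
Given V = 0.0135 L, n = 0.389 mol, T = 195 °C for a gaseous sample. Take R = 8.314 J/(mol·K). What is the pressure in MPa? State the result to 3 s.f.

112 MPa

From the ideal-gas law: P = nRT/V.
V = 0.0135 L = 1.350×10^-5 m³; n = 0.389 mol; T = 195 °C = 468.1 K; R = 8.314 J/(mol·K).
P = 1.122×10^8 Pa
1.122×10^8 Pa × (1 MPa / 1.000×10^6 Pa) = 112.2 MPa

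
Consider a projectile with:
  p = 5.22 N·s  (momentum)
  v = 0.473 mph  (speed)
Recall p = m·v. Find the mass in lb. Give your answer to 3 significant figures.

54.4 lb

Solving p = m·v for m: m = p/v.
p = 5.22 N·s = 5.220 kg·m/s; v = 0.473 mph = 0.2114 m/s.
m = 24.69 kg
24.69 kg × (1 lb / 0.4536 kg) = 54.42 lb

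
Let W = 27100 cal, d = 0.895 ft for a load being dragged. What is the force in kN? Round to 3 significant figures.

416 kN

Rearranging W = F·d for F: F = W/d.
W = 27100 cal = 1.134×10^5 J; d = 0.895 ft = 0.2728 m.
F = 4.156×10^5 N
4.156×10^5 N × (1 kN / 1000 N) = 415.6 kN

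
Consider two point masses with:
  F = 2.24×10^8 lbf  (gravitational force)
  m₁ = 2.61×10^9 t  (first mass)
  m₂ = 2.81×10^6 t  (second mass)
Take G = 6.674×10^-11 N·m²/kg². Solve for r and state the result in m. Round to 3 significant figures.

From Newton's law of gravitation: r = √(G·m₁m₂/F).
F = 2.24×10^8 lbf = 9.964×10^8 N; m₁ = 2.61×10^9 t = 2.610×10^12 kg; m₂ = 2.81×10^6 t = 2.810×10^9 kg; G = 6.674×10^-11 N·m²/kg².
r = 22.16 m

22.2 m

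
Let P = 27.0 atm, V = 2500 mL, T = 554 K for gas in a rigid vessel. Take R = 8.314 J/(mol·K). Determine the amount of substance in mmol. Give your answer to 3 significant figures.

Rearranging: n = PV/(RT).
P = 27.0 atm = 2.736×10^6 Pa; V = 2500 mL = 0.002500 m³; T = 554 K; R = 8.314 J/(mol·K).
n = 1.485 mol
1.485 mol × (1 mmol / 0.001000 mol) = 1485 mmol

1480 mmol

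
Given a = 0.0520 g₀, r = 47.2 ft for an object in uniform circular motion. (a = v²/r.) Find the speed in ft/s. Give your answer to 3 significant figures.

Rearranging: v = √(a·r).
a = 0.0520 g₀ = 0.5099 m/s²; r = 47.2 ft = 14.39 m.
v = 2.709 m/s
2.709 m/s × (1 ft/s / 0.3048 m/s) = 8.886 ft/s

8.89 ft/s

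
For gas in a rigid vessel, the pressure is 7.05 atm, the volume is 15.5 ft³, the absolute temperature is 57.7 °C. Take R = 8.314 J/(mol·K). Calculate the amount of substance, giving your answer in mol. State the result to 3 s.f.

114 mol

Solving PV = nRT for n: n = PV/(RT).
P = 7.05 atm = 7.143×10^5 Pa; V = 15.5 ft³ = 0.4389 m³; T = 57.7 °C = 330.8 K; R = 8.314 J/(mol·K).
n = 114.0 mol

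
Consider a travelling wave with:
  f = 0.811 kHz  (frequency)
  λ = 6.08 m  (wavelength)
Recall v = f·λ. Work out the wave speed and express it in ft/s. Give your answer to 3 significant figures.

16200 ft/s

v is given directly by: v = fλ.
f = 0.811 kHz = 811.0 Hz; λ = 6.08 m.
v = 4931 m/s
4931 m/s × (1 ft/s / 0.3048 m/s) = 16177 ft/s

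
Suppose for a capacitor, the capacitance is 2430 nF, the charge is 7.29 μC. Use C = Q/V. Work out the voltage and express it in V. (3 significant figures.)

3.00 V

Rearranging: V = Q/C.
C = 2430 nF = 2.430×10^-6 F; Q = 7.29 μC = 7.290×10^-6 C.
V = 3.000 V  (the unit combination reduces to kg·m²/(A·s³) = V)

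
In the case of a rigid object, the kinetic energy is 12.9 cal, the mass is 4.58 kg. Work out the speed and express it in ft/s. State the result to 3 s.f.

15.9 ft/s

Rearranging KE = ½mv² for v: v = √(2·KE/m).
KE = 12.9 cal = 53.97 J; m = 4.58 kg.
v = 4.855 m/s
4.855 m/s × (1 ft/s / 0.3048 m/s) = 15.93 ft/s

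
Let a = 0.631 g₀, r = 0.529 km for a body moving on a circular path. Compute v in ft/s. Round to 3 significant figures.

188 ft/s

Rearranging: v = √(a·r).
a = 0.631 g₀ = 6.188 m/s²; r = 0.529 km = 529.0 m.
v = 57.21 m/s
57.21 m/s × (1 ft/s / 0.3048 m/s) = 187.7 ft/s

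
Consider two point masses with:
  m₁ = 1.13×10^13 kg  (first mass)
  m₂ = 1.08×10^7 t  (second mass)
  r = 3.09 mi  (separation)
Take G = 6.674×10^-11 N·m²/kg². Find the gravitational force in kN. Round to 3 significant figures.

Directly: F = Gm₁m₂/r².
m₁ = 1.13×10^13 kg; m₂ = 1.08×10^7 t = 1.080×10^10 kg; r = 3.09 mi = 4973 m; G = 6.674×10^-11 N·m²/kg².
F = 3.294×10^5 N  (the unit combination reduces to kg·m/s² = N)
3.294×10^5 N × (1 kN / 1000 N) = 329.4 kN

329 kN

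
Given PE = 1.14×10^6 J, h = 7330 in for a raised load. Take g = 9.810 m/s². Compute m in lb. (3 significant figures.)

1380 lb

Rearranging: m = PE/(g·h).
PE = 1.14×10^6 J; h = 7330 in = 186.2 m; g = 9.810 m/s².
m = 624.2 kg
624.2 kg × (1 lb / 0.4536 kg) = 1376 lb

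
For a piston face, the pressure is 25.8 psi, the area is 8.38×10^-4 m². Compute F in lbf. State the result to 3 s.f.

Rearranging: F = P·A.
P = 25.8 psi = 1.779×10^5 Pa; A = 8.38×10^-4 m².
F = 149.1 N
149.1 N × (1 lbf / 4.448 N) = 33.51 lbf

33.5 lbf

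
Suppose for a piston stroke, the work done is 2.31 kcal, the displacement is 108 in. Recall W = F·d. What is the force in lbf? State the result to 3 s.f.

792 lbf

Rearranging W = F·d for F: F = W/d.
W = 2.31 kcal = 9665 J; d = 108 in = 2.743 m.
F = 3523 N
3523 N × (1 lbf / 4.448 N) = 792.1 lbf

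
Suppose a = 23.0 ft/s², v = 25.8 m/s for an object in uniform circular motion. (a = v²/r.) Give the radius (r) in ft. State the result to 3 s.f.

Rearranging: r = v²/a.
a = 23.0 ft/s² = 7.010 m/s²; v = 25.8 m/s.
r = 94.95 m
94.95 m × (1 ft / 0.3048 m) = 311.5 ft

312 ft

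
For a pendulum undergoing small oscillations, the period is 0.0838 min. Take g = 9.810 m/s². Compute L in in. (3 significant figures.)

Rearranging T = 2π√(L/g) for L: L = g·(T/2π)².
T = 0.0838 min = 5.028 s; g = 9.810 m/s².
L = 6.282 m
6.282 m × (1 in / 0.02540 m) = 247.3 in

247 in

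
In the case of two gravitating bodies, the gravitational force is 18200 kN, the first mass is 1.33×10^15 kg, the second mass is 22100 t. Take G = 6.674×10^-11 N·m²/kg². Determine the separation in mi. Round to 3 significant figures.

From Newton's law of gravitation: r = √(G·m₁m₂/F).
F = 18200 kN = 1.820×10^7 N; m₁ = 1.33×10^15 kg; m₂ = 22100 t = 2.210×10^7 kg; G = 6.674×10^-11 N·m²/kg².
r = 328.3 m
328.3 m × (1 mi / 1609 m) = 0.2040 mi

0.204 mi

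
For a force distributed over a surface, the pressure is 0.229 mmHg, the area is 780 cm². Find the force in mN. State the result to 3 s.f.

Solving P = F/A for F: F = P·A.
P = 0.229 mmHg = 30.53 Pa; A = 780 cm² = 0.07800 m².
F = 2.381 N  (the unit combination reduces to kg·m/s² = N)
2.381 N × (1 mN / 0.001000 N) = 2381 mN

2380 mN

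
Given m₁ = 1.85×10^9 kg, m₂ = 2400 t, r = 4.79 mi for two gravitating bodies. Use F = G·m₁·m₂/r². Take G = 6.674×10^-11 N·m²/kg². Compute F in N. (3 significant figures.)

F is given directly by: F = Gm₁m₂/r².
m₁ = 1.85×10^9 kg; m₂ = 2400 t = 2.400×10^6 kg; r = 4.79 mi = 7709 m; G = 6.674×10^-11 N·m²/kg².
F = 0.004987 N

0.00499 N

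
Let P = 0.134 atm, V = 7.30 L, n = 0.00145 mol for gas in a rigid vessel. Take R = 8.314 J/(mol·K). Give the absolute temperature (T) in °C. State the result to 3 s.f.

7950 °C

Rearranging: T = PV/(nR).
P = 0.134 atm = 13578 Pa; V = 7.30 L = 0.007300 m³; n = 0.00145 mol; R = 8.314 J/(mol·K).
T = 8222 K
8222 K − 273.15 = 7949 °C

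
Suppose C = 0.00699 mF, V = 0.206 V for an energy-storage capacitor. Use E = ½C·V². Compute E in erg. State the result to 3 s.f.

E is given directly by: E = ½CV².
C = 0.00699 mF = 6.990×10^-6 F; V = 0.206 V.
E = 1.483×10^-7 J
1.483×10^-7 J × (1 erg / 1.000×10^-7 J) = 1.483 erg

1.48 erg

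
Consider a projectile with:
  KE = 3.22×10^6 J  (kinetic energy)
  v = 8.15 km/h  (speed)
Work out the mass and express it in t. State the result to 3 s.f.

1260 t

Solving KE = ½mv² for m: m = 2·KE/v².
KE = 3.22×10^6 J; v = 8.15 km/h = 2.264 m/s.
m = 1.257×10^6 kg
1.257×10^6 kg × (1 t / 1000 kg) = 1257 t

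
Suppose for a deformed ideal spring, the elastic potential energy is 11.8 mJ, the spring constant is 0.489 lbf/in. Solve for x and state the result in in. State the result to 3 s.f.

0.654 in

Rearranging U = ½k·x² for x: x = √(2U/k).
U = 11.8 mJ = 0.01180 J; k = 0.489 lbf/in = 85.64 N/m.
x = 0.01660 m
0.01660 m × (1 in / 0.02540 m) = 0.6536 in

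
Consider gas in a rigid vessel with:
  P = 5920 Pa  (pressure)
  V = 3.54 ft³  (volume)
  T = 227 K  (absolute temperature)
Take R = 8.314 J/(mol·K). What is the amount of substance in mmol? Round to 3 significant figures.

From the ideal-gas law: n = PV/(RT).
P = 5920 Pa; V = 3.54 ft³ = 0.1002 m³; T = 227 K; R = 8.314 J/(mol·K).
n = 0.3144 mol
0.3144 mol × (1 mmol / 0.001000 mol) = 314.4 mmol

314 mmol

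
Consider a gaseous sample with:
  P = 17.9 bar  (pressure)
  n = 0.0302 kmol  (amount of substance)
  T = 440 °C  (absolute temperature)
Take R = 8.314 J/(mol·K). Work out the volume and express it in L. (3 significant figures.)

Rearranging PV = nRT for V: V = nRT/P.
P = 17.9 bar = 1.790×10^6 Pa; n = 0.0302 kmol = 30.20 mol; T = 440 °C = 713.1 K; R = 8.314 J/(mol·K).
V = 0.1000 m³
0.1000 m³ × (1 L / 0.001000 m³) = 100.0 L

100 L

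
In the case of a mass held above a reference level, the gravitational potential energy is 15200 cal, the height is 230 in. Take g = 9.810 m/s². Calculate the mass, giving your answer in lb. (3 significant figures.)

2450 lb

Solving PE = m·g·h for m: m = PE/(g·h).
PE = 15200 cal = 63597 J; h = 230 in = 5.842 m; g = 9.810 m/s².
m = 1110 kg
1110 kg × (1 lb / 0.4536 kg) = 2446 lb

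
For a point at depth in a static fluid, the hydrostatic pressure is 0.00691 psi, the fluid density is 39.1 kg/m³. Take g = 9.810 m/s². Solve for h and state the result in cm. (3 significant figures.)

Solving P = ρ·g·h for h: h = P/(ρ·g).
P = 0.00691 psi = 47.64 Pa; ρ = 39.1 kg/m³; g = 9.810 m/s².
h = 0.1242 m
0.1242 m × (1 cm / 0.01000 m) = 12.42 cm

12.4 cm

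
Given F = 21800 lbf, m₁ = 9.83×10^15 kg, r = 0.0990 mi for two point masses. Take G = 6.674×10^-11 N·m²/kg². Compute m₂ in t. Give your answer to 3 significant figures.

3.75 t

Solving F = G·m₁·m₂/r² for m₂: m₂ = F·r²/(G·m₁).
F = 21800 lbf = 96971 N; m₁ = 9.83×10^15 kg; r = 0.0990 mi = 159.3 m; G = 6.674×10^-11 N·m²/kg².
m₂ = 3752 kg
3752 kg × (1 t / 1000 kg) = 3.752 t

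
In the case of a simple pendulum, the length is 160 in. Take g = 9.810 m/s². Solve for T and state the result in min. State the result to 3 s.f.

T is given directly by: T = 2π√(L/g).
L = 160 in = 4.064 m; g = 9.810 m/s².
T = 4.044 s
4.044 s × (1 min / 60.00 s) = 0.06740 min

0.0674 min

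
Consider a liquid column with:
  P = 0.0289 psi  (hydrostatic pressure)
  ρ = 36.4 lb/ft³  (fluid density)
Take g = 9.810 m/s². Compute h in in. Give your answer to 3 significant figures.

Rearranging: h = P/(ρ·g).
P = 0.0289 psi = 199.3 Pa; ρ = 36.4 lb/ft³ = 583.1 kg/m³; g = 9.810 m/s².
h = 0.03484 m
0.03484 m × (1 in / 0.02540 m) = 1.371 in

1.37 in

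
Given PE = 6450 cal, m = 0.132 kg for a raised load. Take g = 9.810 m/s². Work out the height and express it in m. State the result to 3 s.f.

Rearranging: h = PE/(m·g).
PE = 6450 cal = 26987 J; m = 0.132 kg; g = 9.810 m/s².
h = 20841 m

20800 m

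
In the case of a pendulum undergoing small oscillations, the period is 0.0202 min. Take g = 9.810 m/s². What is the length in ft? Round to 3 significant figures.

Rearranging: L = g·(T/2π)².
T = 0.0202 min = 1.212 s; g = 9.810 m/s².
L = 0.3650 m
0.3650 m × (1 ft / 0.3048 m) = 1.198 ft

1.20 ft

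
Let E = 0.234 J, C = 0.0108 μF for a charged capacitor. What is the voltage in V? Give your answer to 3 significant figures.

6580 V

Solving E = ½C·V² for V: V = √(2E/C).
E = 0.234 J; C = 0.0108 μF = 1.080×10^-8 F.
V = 6583 V  (the unit combination reduces to kg·m²/(A·s³) = V)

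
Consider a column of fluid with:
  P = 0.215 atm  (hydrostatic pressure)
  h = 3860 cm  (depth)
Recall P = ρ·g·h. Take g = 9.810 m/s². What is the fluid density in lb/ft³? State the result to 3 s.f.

Rearranging P = ρ·g·h for ρ: ρ = P/(g·h).
P = 0.215 atm = 21785 Pa; h = 3860 cm = 38.60 m; g = 9.810 m/s².
ρ = 57.53 kg/m³
57.53 kg/m³ × (1 lb/ft³ / 16.02 kg/m³) = 3.592 lb/ft³

3.59 lb/ft³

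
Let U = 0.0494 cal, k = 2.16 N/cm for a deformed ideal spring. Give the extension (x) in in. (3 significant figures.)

1.72 in

Solving U = ½k·x² for x: x = √(2U/k).
U = 0.0494 cal = 0.2067 J; k = 2.16 N/cm = 216.0 N/m.
x = 0.04375 m
0.04375 m × (1 in / 0.02540 m) = 1.722 in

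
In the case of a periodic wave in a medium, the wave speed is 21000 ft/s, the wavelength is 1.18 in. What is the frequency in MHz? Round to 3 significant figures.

0.214 MHz

Rearranging: f = v/λ.
v = 21000 ft/s = 6401 m/s; λ = 1.18 in = 0.02997 m.
f = 2.136×10^5 Hz
2.136×10^5 Hz × (1 MHz / 1.000×10^6 Hz) = 0.2136 MHz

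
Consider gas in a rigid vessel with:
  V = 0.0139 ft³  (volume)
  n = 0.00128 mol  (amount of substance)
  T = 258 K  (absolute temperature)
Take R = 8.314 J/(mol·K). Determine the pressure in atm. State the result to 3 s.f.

0.0688 atm

From the ideal-gas law: P = nRT/V.
V = 0.0139 ft³ = 3.936×10^-4 m³; n = 0.00128 mol; T = 258 K; R = 8.314 J/(mol·K).
P = 6976 Pa
6976 Pa × (1 atm / 1.013×10^5 Pa) = 0.06884 atm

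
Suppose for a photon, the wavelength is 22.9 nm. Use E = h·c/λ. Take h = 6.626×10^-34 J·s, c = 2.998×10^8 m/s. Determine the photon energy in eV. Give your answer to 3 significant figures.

E is given directly by: E = hc/λ.
λ = 22.9 nm = 2.290×10^-8 m; h = 6.626×10^-34 J·s; c = 2.998×10^8 m/s.
E = 8.675×10^-18 J  (the unit combination reduces to kg·m²/s² = J)
8.675×10^-18 J × (1 eV / 1.602×10^-19 J) = 54.14 eV

54.1 eV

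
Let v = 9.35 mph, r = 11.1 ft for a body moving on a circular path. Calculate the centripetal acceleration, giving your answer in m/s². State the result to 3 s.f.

a is given directly by: a = v²/r.
v = 9.35 mph = 4.180 m/s; r = 11.1 ft = 3.383 m.
a = 5.164 m/s²

5.16 m/s²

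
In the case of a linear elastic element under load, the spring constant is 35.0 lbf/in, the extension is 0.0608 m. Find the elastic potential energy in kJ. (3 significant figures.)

0.0113 kJ

Directly: U = ½kx².
k = 35.0 lbf/in = 6129 N/m; x = 0.0608 m.
U = 11.33 J
11.33 J × (1 kJ / 1000 J) = 0.01133 kJ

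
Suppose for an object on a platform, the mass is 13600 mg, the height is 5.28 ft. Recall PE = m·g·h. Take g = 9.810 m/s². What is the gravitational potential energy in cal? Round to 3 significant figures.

0.0513 cal

Directly: PE = mgh.
m = 13600 mg = 0.01360 kg; h = 5.28 ft = 1.609 m; g = 9.810 m/s².
PE = 0.2147 J  (the unit combination reduces to kg·m²/s² = J)
0.2147 J × (1 cal / 4.184 J) = 0.05132 cal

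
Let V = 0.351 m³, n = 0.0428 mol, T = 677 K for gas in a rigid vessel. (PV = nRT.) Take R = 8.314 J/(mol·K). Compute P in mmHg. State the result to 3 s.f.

Directly: P = nRT/V.
V = 0.351 m³; n = 0.0428 mol; T = 677 K; R = 8.314 J/(mol·K).
P = 686.3 Pa
686.3 Pa × (1 mmHg / 133.3 Pa) = 5.148 mmHg

5.15 mmHg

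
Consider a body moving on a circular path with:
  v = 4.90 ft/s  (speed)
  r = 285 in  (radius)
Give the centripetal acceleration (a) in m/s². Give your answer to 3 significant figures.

Directly: a = v²/r.
v = 4.90 ft/s = 1.494 m/s; r = 285 in = 7.239 m.
a = 0.3081 m/s²

0.308 m/s²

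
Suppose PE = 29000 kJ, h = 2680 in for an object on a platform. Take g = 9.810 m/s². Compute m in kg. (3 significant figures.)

43400 kg

Rearranging: m = PE/(g·h).
PE = 29000 kJ = 2.900×10^7 J; h = 2680 in = 68.07 m; g = 9.810 m/s².
m = 43427 kg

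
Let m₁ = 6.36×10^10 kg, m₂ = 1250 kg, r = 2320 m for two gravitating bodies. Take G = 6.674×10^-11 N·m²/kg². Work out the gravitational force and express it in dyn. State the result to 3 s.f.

98.6 dyn

From Newton's law of gravitation: F = Gm₁m₂/r².
m₁ = 6.36×10^10 kg; m₂ = 1250 kg; r = 2320 m; G = 6.674×10^-11 N·m²/kg².
F = 9.858×10^-4 N
9.858×10^-4 N × (1 dyn / 1.000×10^-5 N) = 98.58 dyn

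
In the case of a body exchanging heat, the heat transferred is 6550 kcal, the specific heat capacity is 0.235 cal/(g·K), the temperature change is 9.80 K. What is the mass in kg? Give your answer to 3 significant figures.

Rearranging Q = m·c·ΔT for m: m = Q/(c·ΔT).
Q = 6550 kcal = 2.741×10^7 J; c = 0.235 cal/(g·K) = 983.2 J/(kg·K); ΔT = 9.80 K.
m = 2844 kg

2840 kg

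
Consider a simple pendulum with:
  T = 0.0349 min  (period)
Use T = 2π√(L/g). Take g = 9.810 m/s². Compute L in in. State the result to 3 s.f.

42.9 in

Rearranging: L = g·(T/2π)².
T = 0.0349 min = 2.094 s; g = 9.810 m/s².
L = 1.090 m
1.090 m × (1 in / 0.02540 m) = 42.90 in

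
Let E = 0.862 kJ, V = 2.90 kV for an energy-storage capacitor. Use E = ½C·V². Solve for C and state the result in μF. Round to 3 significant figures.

205 μF

Rearranging E = ½C·V² for C: C = 2E/V².
E = 0.862 kJ = 862.0 J; V = 2.90 kV = 2900 V.
C = 2.050×10^-4 F
2.050×10^-4 F × (1 μF / 1.000×10^-6 F) = 205.0 μF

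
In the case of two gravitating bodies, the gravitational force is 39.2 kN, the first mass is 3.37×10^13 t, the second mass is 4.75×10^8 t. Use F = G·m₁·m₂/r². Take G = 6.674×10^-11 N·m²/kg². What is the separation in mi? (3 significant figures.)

3240 mi

From Newton's law of gravitation: r = √(G·m₁m₂/F).
F = 39.2 kN = 39200 N; m₁ = 3.37×10^13 t = 3.370×10^16 kg; m₂ = 4.75×10^8 t = 4.750×10^11 kg; G = 6.674×10^-11 N·m²/kg².
r = 5.220×10^6 m
5.220×10^6 m × (1 mi / 1609 m) = 3244 mi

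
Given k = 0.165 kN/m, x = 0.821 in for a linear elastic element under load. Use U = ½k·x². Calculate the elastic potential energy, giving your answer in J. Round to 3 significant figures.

Directly: U = ½kx².
k = 0.165 kN/m = 165.0 N/m; x = 0.821 in = 0.02085 m.
U = 0.03588 J  (the unit combination reduces to kg·m²/s² = J)

0.0359 J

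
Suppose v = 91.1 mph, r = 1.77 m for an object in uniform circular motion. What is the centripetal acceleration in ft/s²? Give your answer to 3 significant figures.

Directly: a = v²/r.
v = 91.1 mph = 40.73 m/s; r = 1.77 m.
a = 937.0 m/s²
937.0 m/s² × (1 ft/s² / 0.3048 m/s²) = 3074 ft/s²

3070 ft/s²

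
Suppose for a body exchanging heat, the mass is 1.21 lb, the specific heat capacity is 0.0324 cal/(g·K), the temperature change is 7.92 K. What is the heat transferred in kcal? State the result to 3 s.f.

Q is given directly by: Q = mcΔT.
m = 1.21 lb = 0.5488 kg; c = 0.0324 cal/(g·K) = 135.6 J/(kg·K); ΔT = 7.92 K.
Q = 589.3 J  (the unit combination reduces to kg·m²/s² = J)
589.3 J × (1 kcal / 4184 J) = 0.1408 kcal

0.141 kcal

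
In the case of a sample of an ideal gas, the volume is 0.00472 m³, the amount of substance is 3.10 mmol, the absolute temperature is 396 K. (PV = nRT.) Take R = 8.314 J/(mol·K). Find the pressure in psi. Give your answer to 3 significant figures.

0.314 psi

P is given directly by: P = nRT/V.
V = 0.00472 m³; n = 3.10 mmol = 0.003100 mol; T = 396 K; R = 8.314 J/(mol·K).
P = 2162 Pa
2162 Pa × (1 psi / 6895 Pa) = 0.3136 psi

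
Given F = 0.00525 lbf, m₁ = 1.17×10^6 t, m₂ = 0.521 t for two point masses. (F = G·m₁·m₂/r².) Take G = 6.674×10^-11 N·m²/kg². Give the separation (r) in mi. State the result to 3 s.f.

0.0259 mi

From Newton's law of gravitation: r = √(G·m₁m₂/F).
F = 0.00525 lbf = 0.02335 N; m₁ = 1.17×10^6 t = 1.170×10^9 kg; m₂ = 0.521 t = 521.0 kg; G = 6.674×10^-11 N·m²/kg².
r = 41.74 m
41.74 m × (1 mi / 1609 m) = 0.02593 mi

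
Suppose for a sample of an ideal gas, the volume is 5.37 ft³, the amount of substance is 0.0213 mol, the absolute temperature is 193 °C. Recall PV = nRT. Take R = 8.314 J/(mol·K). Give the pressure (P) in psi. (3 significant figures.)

0.0787 psi

From the ideal-gas law: P = nRT/V.
V = 5.37 ft³ = 0.1521 m³; n = 0.0213 mol; T = 193 °C = 466.1 K; R = 8.314 J/(mol·K).
P = 542.9 Pa
542.9 Pa × (1 psi / 6895 Pa) = 0.07874 psi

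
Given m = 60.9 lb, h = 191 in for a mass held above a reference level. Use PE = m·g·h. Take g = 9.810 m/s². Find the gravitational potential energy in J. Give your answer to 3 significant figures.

1310 J

PE is given directly by: PE = mgh.
m = 60.9 lb = 27.62 kg; h = 191 in = 4.851 m; g = 9.810 m/s².
PE = 1315 J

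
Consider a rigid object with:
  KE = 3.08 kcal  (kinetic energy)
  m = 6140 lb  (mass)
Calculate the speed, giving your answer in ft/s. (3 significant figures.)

Solving KE = ½mv² for v: v = √(2·KE/m).
KE = 3.08 kcal = 12887 J; m = 6140 lb = 2785 kg.
v = 3.042 m/s
3.042 m/s × (1 ft/s / 0.3048 m/s) = 9.981 ft/s

9.98 ft/s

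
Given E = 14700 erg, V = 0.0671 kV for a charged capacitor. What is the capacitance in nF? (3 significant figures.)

653 nF

Rearranging E = ½C·V² for C: C = 2E/V².
E = 14700 erg = 0.001470 J; V = 0.0671 kV = 67.10 V.
C = 6.530×10^-7 F
6.530×10^-7 F × (1 nF / 1.000×10^-9 F) = 653.0 nF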